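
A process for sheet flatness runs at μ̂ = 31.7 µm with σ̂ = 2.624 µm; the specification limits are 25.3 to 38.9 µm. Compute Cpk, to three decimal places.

Cpu = (USL − μ̂) / (3σ̂) = (38.9 − 31.7) / (3 × 2.624) = 0.9146; Cpl = (μ̂ − LSL) / (3σ̂) = (31.7 − 25.3) / (3 × 2.624) = 0.8130; Cpk = min(Cpu, Cpl) = 0.8130

0.813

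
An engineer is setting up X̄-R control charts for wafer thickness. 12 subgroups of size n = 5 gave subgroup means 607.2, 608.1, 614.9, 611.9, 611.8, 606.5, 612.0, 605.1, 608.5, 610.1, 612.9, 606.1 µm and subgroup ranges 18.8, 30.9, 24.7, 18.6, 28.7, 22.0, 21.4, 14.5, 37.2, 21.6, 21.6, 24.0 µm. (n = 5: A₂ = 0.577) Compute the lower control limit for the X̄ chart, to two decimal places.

X̄̄ = (607.2 + 608.1 + 614.9 + 611.9 + 611.8 + 606.5 + 612.0 + 605.1 + 608.5 + 610.1 + 612.9 + 606.1) / 12 = 7315.1000 / 12 = 609.5917
R̄ = (18.8 + 30.9 + 24.7 + 18.6 + 28.7 + 22.0 + 21.4 + 14.5 + 37.2 + 21.6 + 21.6 + 24.0) / 12 = 284.0000 / 12 = 23.6667
LCL = X̄̄ − A₂·R̄ = 609.5917 − 0.577 × 23.6667 = 595.9360

595.94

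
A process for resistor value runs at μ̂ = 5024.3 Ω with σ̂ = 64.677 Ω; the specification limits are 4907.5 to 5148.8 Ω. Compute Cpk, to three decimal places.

Cpu = (USL − μ̂) / (3σ̂) = (5148.8 − 5024.3) / (3 × 64.677) = 0.6417; Cpl = (μ̂ − LSL) / (3σ̂) = (5024.3 − 4907.5) / (3 × 64.677) = 0.6020; Cpk = min(Cpu, Cpl) = 0.6020

0.602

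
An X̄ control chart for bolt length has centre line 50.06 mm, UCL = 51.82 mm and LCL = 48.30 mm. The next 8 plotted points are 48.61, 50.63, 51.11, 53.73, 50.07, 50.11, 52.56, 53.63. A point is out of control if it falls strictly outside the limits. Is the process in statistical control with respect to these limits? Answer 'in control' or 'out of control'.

out of control

Compare each point to [48.30, 51.82]: sample 4 = 53.73 > UCL; sample 7 = 52.56 > UCL; sample 8 = 53.63 > UCL.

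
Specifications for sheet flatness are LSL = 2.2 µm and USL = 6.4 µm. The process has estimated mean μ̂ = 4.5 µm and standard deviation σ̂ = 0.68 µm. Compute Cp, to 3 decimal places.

1.029

Cp = (USL − LSL) / (6σ̂) = (6.4 − 2.2) / (6 × 0.68) = 4.2000 / 4.0800 = 1.0294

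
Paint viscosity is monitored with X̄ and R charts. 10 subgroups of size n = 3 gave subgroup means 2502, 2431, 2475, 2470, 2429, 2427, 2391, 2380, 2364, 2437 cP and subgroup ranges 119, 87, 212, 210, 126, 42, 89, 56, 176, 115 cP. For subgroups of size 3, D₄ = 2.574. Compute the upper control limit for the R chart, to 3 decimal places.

R̄ = (119 + 87 + 212 + 210 + 126 + 42 + 89 + 56 + 176 + 115) / 10 = 1232.0000 / 10 = 123.2000
UCL_R = D₄·R̄ = 2.574 × 123.2000 = 317.1168

317.117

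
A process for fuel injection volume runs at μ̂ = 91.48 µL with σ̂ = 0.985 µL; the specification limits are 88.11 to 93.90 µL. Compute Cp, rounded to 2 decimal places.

Cp = (USL − LSL) / (6σ̂) = (93.90 − 88.11) / (6 × 0.985) = 5.7900 / 5.9100 = 0.9797

0.98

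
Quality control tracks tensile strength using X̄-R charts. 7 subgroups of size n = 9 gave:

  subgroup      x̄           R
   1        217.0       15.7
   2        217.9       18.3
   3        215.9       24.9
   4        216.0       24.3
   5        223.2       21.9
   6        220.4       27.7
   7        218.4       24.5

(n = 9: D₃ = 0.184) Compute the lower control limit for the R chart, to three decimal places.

4.135

R̄ = (15.7 + 18.3 + 24.9 + 24.3 + 21.9 + 27.7 + 24.5) / 7 = 157.3000 / 7 = 22.4714
LCL_R = D₃·R̄ = 0.184 × 22.4714 = 4.1347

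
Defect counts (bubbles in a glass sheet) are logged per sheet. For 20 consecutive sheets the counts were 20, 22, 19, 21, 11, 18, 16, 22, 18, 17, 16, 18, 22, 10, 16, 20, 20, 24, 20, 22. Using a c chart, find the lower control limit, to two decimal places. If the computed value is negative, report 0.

c̄ = (20 + 22 + 19 + 21 + 11 + 18 + 16 + 22 + 18 + 17 + 16 + 18 + 22 + 10 + 16 + 20 + 20 + 24 + 20 + 22) / 20 = 372 / 20 = 18.6000
LCL = c̄ − 3√c̄ = 18.6000 − 3 × 4.3128 = 5.6617

5.66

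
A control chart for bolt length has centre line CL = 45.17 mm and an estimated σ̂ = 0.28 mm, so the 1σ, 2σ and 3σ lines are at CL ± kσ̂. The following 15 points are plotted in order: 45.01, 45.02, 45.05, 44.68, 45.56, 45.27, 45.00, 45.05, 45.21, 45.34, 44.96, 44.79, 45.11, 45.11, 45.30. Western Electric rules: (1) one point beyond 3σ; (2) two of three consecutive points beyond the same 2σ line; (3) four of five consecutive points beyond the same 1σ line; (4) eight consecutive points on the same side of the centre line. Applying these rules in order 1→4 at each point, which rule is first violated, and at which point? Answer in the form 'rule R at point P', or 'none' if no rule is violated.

none

Zone of each point (C = within 1σ̂, B = 1σ̂–2σ̂, A = 2σ̂–3σ̂, * = beyond 3σ̂; sign = side of CL): 1:-C, 2:-C, 3:-C, 4:-B, 5:+B, 6:+C, 7:-C, 8:-C, 9:+C, 10:+C, 11:-C, 12:-B, 13:-C, 14:-C, 15:+C
No rule fires across all 15 points.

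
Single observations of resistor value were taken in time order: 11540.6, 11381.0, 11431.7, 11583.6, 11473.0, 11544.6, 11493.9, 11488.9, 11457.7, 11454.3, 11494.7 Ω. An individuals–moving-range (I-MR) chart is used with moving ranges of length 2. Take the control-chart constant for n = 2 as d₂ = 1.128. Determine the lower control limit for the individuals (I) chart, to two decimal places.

X̄ = (11540.6 + 11381.0 + 11431.7 + 11583.6 + 11473.0 + 11544.6 + 11493.9 + 11488.9 + 11457.7 + 11454.3 + 11494.7) / 11 = 11485.8182
Moving ranges: 159.6, 50.7, 151.9, 110.6, 71.6, 50.7, 5.0, 31.2, 3.4, 40.4; M̄R̄ = 675.1000 / 10 = 67.5100
LCL = X̄ − 3·M̄R̄/d₂ = 11485.8182 − 3 × 67.5100 / 1.128 = 11306.2703

11306.27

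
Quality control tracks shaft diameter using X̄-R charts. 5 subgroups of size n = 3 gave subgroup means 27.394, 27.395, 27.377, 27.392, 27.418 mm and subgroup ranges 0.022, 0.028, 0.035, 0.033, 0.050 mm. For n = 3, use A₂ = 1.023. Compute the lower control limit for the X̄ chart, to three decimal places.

X̄̄ = (27.394 + 27.395 + 27.377 + 27.392 + 27.418) / 5 = 136.9760 / 5 = 27.3952
R̄ = (0.022 + 0.028 + 0.035 + 0.033 + 0.050) / 5 = 0.1680 / 5 = 0.0336
LCL = X̄̄ − A₂·R̄ = 27.3952 − 1.023 × 0.0336 = 27.3608

27.361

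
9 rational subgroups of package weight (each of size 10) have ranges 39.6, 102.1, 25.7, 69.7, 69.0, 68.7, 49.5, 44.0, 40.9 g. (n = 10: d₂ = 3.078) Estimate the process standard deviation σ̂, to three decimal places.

R̄ = (39.6 + 102.1 + 25.7 + 69.7 + 69.0 + 68.7 + 49.5 + 44.0 + 40.9) / 9 = 56.5778
σ̂ = R̄ / d₂ = 56.5778 / 3.078 = 18.3813

18.381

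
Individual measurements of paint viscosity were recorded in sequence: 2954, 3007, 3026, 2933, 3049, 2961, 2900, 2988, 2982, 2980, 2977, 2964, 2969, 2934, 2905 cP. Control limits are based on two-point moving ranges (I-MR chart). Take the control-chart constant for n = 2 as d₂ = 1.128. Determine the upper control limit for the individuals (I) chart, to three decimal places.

3084.671

X̄ = (2954 + 3007 + 3026 + 2933 + 3049 + 2961 + 2900 + 2988 + 2982 + 2980 + 2977 + 2964 + 2969 + 2934 + 2905) / 15 = 2968.6000
Moving ranges: 53, 19, 93, 116, 88, 61, 88, 6, 2, 3, 13, 5, 35, 29; M̄R̄ = 611.0000 / 14 = 43.6429
UCL = X̄ + 3·M̄R̄/d₂ = 2968.6000 + 3 × 43.6429 / 1.128 = 3084.6714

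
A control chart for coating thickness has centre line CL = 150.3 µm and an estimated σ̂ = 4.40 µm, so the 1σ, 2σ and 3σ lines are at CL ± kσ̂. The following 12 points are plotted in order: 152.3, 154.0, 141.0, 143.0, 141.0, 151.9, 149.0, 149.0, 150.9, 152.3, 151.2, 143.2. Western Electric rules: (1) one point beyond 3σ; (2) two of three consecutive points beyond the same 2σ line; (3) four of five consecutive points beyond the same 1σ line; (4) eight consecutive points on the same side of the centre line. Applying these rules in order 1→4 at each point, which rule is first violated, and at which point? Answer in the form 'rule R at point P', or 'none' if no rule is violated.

Zone of each point (C = within 1σ̂, B = 1σ̂–2σ̂, A = 2σ̂–3σ̂, * = beyond 3σ̂; sign = side of CL): 1:+C, 2:+C, 3:-A, 4:-B, 5:-A, 6:+C, 7:-C, 8:-C, 9:+C, 10:+C, 11:+C, 12:-B
Rule 2 (two of three consecutive points beyond the same 2σ limit) is satisfied at point 5.

rule 2 at point 5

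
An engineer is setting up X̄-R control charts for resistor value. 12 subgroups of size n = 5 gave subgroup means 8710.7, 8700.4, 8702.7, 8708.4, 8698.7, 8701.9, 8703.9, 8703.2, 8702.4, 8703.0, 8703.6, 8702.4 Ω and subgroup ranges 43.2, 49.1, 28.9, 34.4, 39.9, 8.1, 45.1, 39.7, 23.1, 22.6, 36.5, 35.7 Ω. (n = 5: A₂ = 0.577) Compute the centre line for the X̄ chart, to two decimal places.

8703.44

X̄̄ = (8710.7 + 8700.4 + 8702.7 + 8708.4 + 8698.7 + 8701.9 + 8703.9 + 8703.2 + 8702.4 + 8703.0 + 8703.6 + 8702.4) / 12 = 104441.3000 / 12 = 8703.4417
CL = X̄̄ = 8703.4417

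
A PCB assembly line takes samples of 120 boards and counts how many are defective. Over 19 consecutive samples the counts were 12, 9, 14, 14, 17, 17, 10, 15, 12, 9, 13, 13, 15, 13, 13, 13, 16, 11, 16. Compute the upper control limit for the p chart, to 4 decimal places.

p̄ = Σdᵢ / (k·n) = 252 / (19 × 120) = 0.11053
UCL = p̄ + 3·√(p̄(1−p̄)/n) = 0.11053 + 3 × √(0.11053×0.88947/120) = 0.11053 + 3 × 0.02862 = 0.19639

0.1964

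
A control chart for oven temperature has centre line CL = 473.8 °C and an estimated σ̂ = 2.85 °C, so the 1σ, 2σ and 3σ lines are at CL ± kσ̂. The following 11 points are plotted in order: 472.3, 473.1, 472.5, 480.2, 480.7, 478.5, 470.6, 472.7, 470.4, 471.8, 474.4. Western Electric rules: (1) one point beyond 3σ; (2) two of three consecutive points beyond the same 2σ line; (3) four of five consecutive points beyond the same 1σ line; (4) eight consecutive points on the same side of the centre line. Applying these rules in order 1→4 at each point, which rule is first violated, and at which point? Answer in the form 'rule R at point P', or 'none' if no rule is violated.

Zone of each point (C = within 1σ̂, B = 1σ̂–2σ̂, A = 2σ̂–3σ̂, * = beyond 3σ̂; sign = side of CL): 1:-C, 2:-C, 3:-C, 4:+A, 5:+A, 6:+B, 7:-B, 8:-C, 9:-B, 10:-C, 11:+C
Rule 2 (two of three consecutive points beyond the same 2σ limit) is satisfied at point 5.

rule 2 at point 5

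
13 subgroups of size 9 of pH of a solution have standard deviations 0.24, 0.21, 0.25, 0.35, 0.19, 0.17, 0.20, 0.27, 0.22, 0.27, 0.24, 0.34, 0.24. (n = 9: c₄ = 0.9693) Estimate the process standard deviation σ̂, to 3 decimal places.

s̄ = (0.24 + 0.21 + 0.25 + 0.35 + 0.19 + 0.17 + 0.20 + 0.27 + 0.22 + 0.27 + 0.24 + 0.34 + 0.24) / 13 = 0.2454
σ̂ = s̄ / c₄ = 0.2454 / 0.9693 = 0.2532

0.253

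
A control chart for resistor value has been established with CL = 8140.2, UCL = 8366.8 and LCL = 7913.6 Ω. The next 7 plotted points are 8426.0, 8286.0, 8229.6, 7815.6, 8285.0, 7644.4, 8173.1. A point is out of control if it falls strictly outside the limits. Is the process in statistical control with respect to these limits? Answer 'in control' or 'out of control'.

out of control

Compare each point to [7913.6, 8366.8]: sample 1 = 8426.0 > UCL; sample 4 = 7815.6 < LCL; sample 6 = 7644.4 < LCL.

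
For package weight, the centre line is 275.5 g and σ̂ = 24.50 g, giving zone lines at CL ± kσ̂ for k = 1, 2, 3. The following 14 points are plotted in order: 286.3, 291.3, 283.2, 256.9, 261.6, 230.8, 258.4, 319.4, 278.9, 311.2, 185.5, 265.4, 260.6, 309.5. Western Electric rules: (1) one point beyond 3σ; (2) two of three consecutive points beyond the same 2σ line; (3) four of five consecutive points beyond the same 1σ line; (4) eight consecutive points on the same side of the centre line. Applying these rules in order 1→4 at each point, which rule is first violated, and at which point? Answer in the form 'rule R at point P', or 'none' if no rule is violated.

Zone of each point (C = within 1σ̂, B = 1σ̂–2σ̂, A = 2σ̂–3σ̂, * = beyond 3σ̂; sign = side of CL): 1:+C, 2:+C, 3:+C, 4:-C, 5:-C, 6:-B, 7:-C, 8:+B, 9:+C, 10:+B, 11:-*, 12:-C, 13:-C, 14:+B
Rule 1 (one point beyond the 3σ limits) is satisfied at point 11.

rule 1 at point 11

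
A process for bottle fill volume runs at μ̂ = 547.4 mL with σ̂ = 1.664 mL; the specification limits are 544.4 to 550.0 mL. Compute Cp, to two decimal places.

0.56

Cp = (USL − LSL) / (6σ̂) = (550.0 − 544.4) / (6 × 1.664) = 5.6000 / 9.9840 = 0.5609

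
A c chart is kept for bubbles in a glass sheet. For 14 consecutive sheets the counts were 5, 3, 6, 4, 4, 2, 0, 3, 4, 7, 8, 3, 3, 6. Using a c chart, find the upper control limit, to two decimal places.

10.25

c̄ = (5 + 3 + 6 + 4 + 4 + 2 + 0 + 3 + 4 + 7 + 8 + 3 + 3 + 6) / 14 = 58 / 14 = 4.1429
UCL = c̄ + 3√c̄ = 4.1429 + 3 × √4.1429 = 4.1429 + 3 × 2.0354 = 10.2491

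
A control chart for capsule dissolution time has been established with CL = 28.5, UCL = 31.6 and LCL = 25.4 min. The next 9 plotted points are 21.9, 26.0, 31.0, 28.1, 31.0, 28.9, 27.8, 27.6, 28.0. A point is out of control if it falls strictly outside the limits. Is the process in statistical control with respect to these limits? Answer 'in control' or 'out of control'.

out of control

Compare each point to [25.4, 31.6]: sample 1 = 21.9 < LCL.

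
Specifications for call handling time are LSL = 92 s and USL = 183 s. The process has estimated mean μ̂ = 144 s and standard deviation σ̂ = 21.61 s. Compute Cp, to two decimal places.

Cp = (USL − LSL) / (6σ̂) = (183 − 92) / (6 × 21.61) = 91.0000 / 129.6600 = 0.7018

0.70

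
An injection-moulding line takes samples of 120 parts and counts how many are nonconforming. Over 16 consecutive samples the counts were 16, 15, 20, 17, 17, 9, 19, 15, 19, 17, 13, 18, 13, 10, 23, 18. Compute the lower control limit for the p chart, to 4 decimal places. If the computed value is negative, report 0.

0.0413

p̄ = Σdᵢ / (k·n) = 259 / (16 × 120) = 0.13490
LCL = p̄ − 3·√(p̄(1−p̄)/n) = 0.13490 − 3 × 0.03118 = 0.04134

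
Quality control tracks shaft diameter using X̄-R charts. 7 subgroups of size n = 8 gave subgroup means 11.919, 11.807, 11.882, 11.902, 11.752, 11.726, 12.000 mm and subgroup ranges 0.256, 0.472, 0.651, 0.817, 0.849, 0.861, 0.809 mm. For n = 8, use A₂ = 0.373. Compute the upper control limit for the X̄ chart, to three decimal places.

12.107

X̄̄ = (11.919 + 11.807 + 11.882 + 11.902 + 11.752 + 11.726 + 12.000) / 7 = 82.9880 / 7 = 11.8554
R̄ = (0.256 + 0.472 + 0.651 + 0.817 + 0.849 + 0.861 + 0.809) / 7 = 4.7150 / 7 = 0.6736
UCL = X̄̄ + A₂·R̄ = 11.8554 + 0.373 × 0.6736 = 12.1067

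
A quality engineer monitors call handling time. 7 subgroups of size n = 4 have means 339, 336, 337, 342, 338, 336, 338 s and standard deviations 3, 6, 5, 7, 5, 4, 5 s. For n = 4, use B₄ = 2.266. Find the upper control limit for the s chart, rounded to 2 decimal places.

s̄ = (3 + 6 + 5 + 7 + 5 + 4 + 5) / 7 = 5.0000
UCL_s = B₄·s̄ = 2.266 × 5.0000 = 11.3300

11.33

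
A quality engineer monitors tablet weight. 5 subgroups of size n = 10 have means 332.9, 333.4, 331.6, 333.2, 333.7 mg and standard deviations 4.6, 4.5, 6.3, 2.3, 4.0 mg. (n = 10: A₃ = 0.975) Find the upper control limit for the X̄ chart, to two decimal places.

337.19

X̄̄ = (332.9 + 333.4 + 331.6 + 333.2 + 333.7) / 5 = 332.9600
s̄ = (4.6 + 4.5 + 6.3 + 2.3 + 4.0) / 5 = 4.3400
UCL = X̄̄ + A₃·s̄ = 332.9600 + 0.975 × 4.3400 = 337.1915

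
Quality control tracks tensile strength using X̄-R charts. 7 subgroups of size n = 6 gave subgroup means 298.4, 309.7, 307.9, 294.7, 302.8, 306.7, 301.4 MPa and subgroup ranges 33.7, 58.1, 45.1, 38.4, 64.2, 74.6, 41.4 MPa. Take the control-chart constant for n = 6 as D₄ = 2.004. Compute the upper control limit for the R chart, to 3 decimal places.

R̄ = (33.7 + 58.1 + 45.1 + 38.4 + 64.2 + 74.6 + 41.4) / 7 = 355.5000 / 7 = 50.7857
UCL_R = D₄·R̄ = 2.004 × 50.7857 = 101.7746

101.775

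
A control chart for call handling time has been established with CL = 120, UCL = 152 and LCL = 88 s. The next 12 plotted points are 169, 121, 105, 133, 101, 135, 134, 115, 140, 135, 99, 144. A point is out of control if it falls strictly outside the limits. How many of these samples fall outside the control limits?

1

Compare each point to [88, 152]: sample 1 = 169 > UCL.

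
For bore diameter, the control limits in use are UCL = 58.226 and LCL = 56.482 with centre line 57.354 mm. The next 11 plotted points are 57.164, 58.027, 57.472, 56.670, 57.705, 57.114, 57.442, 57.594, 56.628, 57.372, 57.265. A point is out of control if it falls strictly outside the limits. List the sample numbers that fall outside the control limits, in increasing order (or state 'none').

All 11 points lie within [56.482, 58.226].

none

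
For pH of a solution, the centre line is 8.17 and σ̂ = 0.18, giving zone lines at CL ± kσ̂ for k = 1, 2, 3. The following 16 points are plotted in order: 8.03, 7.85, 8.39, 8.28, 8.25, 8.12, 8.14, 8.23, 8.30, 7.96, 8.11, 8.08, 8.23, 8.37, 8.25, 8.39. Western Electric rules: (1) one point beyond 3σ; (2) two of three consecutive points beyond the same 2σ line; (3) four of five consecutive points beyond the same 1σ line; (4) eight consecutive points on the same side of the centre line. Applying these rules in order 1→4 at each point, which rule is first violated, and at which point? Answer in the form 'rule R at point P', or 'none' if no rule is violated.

none

Zone of each point (C = within 1σ̂, B = 1σ̂–2σ̂, A = 2σ̂–3σ̂, * = beyond 3σ̂; sign = side of CL): 1:-C, 2:-B, 3:+B, 4:+C, 5:+C, 6:-C, 7:-C, 8:+C, 9:+C, 10:-B, 11:-C, 12:-C, 13:+C, 14:+B, 15:+C, 16:+B
No rule fires across all 16 points.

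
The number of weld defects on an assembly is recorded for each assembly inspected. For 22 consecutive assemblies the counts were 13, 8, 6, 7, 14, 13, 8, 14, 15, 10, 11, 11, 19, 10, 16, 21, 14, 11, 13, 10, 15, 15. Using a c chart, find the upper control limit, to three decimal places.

23.042

c̄ = (13 + 8 + 6 + 7 + 14 + 13 + 8 + 14 + 15 + 10 + 11 + 11 + 19 + 10 + 16 + 21 + 14 + 11 + 13 + 10 + 15 + 15) / 22 = 274 / 22 = 12.4545
UCL = c̄ + 3√c̄ = 12.4545 + 3 × √12.4545 = 12.4545 + 3 × 3.5291 = 23.0418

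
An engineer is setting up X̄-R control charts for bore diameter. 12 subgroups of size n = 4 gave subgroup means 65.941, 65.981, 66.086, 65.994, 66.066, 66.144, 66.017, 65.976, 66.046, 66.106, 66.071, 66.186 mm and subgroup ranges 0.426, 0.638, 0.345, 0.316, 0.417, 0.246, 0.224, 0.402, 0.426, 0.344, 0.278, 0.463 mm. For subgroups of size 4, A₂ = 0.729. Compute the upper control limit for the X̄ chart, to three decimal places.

66.326

X̄̄ = (65.941 + 65.981 + 66.086 + 65.994 + 66.066 + 66.144 + 66.017 + 65.976 + 66.046 + 66.106 + 66.071 + 66.186) / 12 = 792.6140 / 12 = 66.0512
R̄ = (0.426 + 0.638 + 0.345 + 0.316 + 0.417 + 0.246 + 0.224 + 0.402 + 0.426 + 0.344 + 0.278 + 0.463) / 12 = 4.5250 / 12 = 0.3771
UCL = X̄̄ + A₂·R̄ = 66.0512 + 0.729 × 0.3771 = 66.3261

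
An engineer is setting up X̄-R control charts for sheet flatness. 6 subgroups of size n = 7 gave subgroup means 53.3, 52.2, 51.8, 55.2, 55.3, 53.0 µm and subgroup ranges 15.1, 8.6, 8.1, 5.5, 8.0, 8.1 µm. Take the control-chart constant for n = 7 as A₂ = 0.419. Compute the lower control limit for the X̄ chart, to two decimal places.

X̄̄ = (53.3 + 52.2 + 51.8 + 55.2 + 55.3 + 53.0) / 6 = 320.8000 / 6 = 53.4667
R̄ = (15.1 + 8.6 + 8.1 + 5.5 + 8.0 + 8.1) / 6 = 53.4000 / 6 = 8.9000
LCL = X̄̄ − A₂·R̄ = 53.4667 − 0.419 × 8.9000 = 49.7376

49.74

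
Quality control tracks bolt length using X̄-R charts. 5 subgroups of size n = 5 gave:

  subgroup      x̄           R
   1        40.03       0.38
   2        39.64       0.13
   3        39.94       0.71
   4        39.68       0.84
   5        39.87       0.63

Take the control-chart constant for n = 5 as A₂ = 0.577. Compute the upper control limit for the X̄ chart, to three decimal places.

40.142

X̄̄ = (40.03 + 39.64 + 39.94 + 39.68 + 39.87) / 5 = 199.1600 / 5 = 39.8320
R̄ = (0.38 + 0.13 + 0.71 + 0.84 + 0.63) / 5 = 2.6900 / 5 = 0.5380
UCL = X̄̄ + A₂·R̄ = 39.8320 + 0.577 × 0.5380 = 40.1424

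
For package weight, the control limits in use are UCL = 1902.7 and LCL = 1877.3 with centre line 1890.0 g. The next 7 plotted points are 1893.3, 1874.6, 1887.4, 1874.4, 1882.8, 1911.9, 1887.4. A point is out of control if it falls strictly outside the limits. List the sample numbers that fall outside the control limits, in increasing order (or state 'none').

Compare each point to [1877.3, 1902.7]: sample 2 = 1874.6 < LCL; sample 4 = 1874.4 < LCL; sample 6 = 1911.9 > UCL.

2, 4, 6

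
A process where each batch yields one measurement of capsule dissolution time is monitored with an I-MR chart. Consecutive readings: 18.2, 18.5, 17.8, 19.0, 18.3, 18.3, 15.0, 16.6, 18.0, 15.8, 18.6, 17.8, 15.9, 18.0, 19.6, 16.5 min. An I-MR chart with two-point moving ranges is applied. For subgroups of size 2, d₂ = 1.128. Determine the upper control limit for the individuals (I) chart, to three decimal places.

X̄ = (18.2 + 18.5 + 17.8 + 19.0 + 18.3 + 18.3 + 15.0 + 16.6 + 18.0 + 15.8 + 18.6 + 17.8 + 15.9 + 18.0 + 19.6 + 16.5) / 16 = 17.6188
Moving ranges: 0.3, 0.7, 1.2, 0.7, 0.0, 3.3, 1.6, 1.4, 2.2, 2.8, 0.8, 1.9, 2.1, 1.6, 3.1; M̄R̄ = 23.7000 / 15 = 1.5800
UCL = X̄ + 3·M̄R̄/d₂ = 17.6188 + 3 × 1.5800 / 1.128 = 21.8209

21.821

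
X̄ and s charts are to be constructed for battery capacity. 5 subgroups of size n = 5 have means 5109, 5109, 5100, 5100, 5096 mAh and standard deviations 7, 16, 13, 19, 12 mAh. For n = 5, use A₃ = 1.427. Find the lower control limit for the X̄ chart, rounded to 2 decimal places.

X̄̄ = (5109 + 5109 + 5100 + 5100 + 5096) / 5 = 5102.8000
s̄ = (7 + 16 + 13 + 19 + 12) / 5 = 13.4000
LCL = X̄̄ − A₃·s̄ = 5102.8000 − 1.427 × 13.4000 = 5083.6782

5083.68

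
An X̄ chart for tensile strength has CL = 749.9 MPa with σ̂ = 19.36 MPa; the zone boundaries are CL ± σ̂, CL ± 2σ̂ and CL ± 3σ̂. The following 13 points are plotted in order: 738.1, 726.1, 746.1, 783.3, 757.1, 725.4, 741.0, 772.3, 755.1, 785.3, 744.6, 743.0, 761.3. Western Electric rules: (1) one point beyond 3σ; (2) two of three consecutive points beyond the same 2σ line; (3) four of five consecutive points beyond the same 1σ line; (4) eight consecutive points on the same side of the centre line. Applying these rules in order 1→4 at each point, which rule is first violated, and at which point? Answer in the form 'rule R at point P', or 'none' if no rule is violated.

none

Zone of each point (C = within 1σ̂, B = 1σ̂–2σ̂, A = 2σ̂–3σ̂, * = beyond 3σ̂; sign = side of CL): 1:-C, 2:-B, 3:-C, 4:+B, 5:+C, 6:-B, 7:-C, 8:+B, 9:+C, 10:+B, 11:-C, 12:-C, 13:+C
No rule fires across all 13 points.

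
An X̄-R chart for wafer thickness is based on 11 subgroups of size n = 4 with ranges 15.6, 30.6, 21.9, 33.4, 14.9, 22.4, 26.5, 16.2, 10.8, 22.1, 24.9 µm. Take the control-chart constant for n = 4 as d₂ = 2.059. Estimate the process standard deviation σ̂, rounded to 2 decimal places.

R̄ = (15.6 + 30.6 + 21.9 + 33.4 + 14.9 + 22.4 + 26.5 + 16.2 + 10.8 + 22.1 + 24.9) / 11 = 21.7545
σ̂ = R̄ / d₂ = 21.7545 / 2.059 = 10.5656

10.57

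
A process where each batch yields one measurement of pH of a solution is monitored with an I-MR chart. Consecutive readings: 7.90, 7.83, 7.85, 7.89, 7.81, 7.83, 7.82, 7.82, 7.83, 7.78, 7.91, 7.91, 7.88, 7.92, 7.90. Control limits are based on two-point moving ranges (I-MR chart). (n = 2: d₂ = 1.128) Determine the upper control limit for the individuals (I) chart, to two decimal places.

7.96

X̄ = (7.90 + 7.83 + 7.85 + 7.89 + 7.81 + 7.83 + 7.82 + 7.82 + 7.83 + 7.78 + 7.91 + 7.91 + 7.88 + 7.92 + 7.90) / 15 = 7.8587
Moving ranges: 0.07, 0.02, 0.04, 0.08, 0.02, 0.01, 0.00, 0.01, 0.05, 0.13, 0.00, 0.03, 0.04, 0.02; M̄R̄ = 0.5200 / 14 = 0.0371
UCL = X̄ + 3·M̄R̄/d₂ = 7.8587 + 3 × 0.0371 / 1.128 = 7.9575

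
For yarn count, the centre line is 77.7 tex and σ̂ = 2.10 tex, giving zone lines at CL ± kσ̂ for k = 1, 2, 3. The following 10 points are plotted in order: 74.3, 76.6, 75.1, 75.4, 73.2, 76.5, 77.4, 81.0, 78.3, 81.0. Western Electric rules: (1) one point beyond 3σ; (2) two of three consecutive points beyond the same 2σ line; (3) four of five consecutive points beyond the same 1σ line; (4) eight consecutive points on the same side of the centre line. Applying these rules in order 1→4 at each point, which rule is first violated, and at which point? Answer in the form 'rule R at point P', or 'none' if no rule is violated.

Zone of each point (C = within 1σ̂, B = 1σ̂–2σ̂, A = 2σ̂–3σ̂, * = beyond 3σ̂; sign = side of CL): 1:-B, 2:-C, 3:-B, 4:-B, 5:-A, 6:-C, 7:-C, 8:+B, 9:+C, 10:+B
Rule 3 (four of five consecutive points beyond the same 1σ limit) is satisfied at point 5.

rule 3 at point 5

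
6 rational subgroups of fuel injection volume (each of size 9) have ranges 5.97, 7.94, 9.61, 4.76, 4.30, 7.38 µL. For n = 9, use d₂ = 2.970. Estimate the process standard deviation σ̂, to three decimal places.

R̄ = (5.97 + 7.94 + 9.61 + 4.76 + 4.30 + 7.38) / 6 = 6.6600
σ̂ = R̄ / d₂ = 6.6600 / 2.970 = 2.2424

2.242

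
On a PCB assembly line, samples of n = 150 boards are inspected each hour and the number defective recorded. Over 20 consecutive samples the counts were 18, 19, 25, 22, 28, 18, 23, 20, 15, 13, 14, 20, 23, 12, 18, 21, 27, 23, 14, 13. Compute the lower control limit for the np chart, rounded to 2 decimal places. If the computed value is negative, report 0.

7.00

p̄ = Σdᵢ / (k·n) = 386 / (20 × 150) = 0.12867
LCL = np̄ − 3·√(np̄(1−p̄)) = 19.3000 − 3 × 4.1008 = 6.9975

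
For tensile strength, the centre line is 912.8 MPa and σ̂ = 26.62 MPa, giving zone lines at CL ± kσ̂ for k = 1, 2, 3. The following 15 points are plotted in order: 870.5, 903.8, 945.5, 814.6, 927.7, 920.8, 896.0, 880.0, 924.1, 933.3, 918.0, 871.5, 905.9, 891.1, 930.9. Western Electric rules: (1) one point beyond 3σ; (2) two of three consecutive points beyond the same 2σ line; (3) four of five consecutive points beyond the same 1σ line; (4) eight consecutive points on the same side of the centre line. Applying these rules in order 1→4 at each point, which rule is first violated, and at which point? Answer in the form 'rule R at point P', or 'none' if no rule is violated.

Zone of each point (C = within 1σ̂, B = 1σ̂–2σ̂, A = 2σ̂–3σ̂, * = beyond 3σ̂; sign = side of CL): 1:-B, 2:-C, 3:+B, 4:-*, 5:+C, 6:+C, 7:-C, 8:-B, 9:+C, 10:+C, 11:+C, 12:-B, 13:-C, 14:-C, 15:+C
Rule 1 (one point beyond the 3σ limits) is satisfied at point 4.

rule 1 at point 4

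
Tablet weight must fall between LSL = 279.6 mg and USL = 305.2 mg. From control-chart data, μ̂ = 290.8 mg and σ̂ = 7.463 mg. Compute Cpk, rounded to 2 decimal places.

Cpu = (USL − μ̂) / (3σ̂) = (305.2 − 290.8) / (3 × 7.463) = 0.6432; Cpl = (μ̂ − LSL) / (3σ̂) = (290.8 − 279.6) / (3 × 7.463) = 0.5002; Cpk = min(Cpu, Cpl) = 0.5002

0.50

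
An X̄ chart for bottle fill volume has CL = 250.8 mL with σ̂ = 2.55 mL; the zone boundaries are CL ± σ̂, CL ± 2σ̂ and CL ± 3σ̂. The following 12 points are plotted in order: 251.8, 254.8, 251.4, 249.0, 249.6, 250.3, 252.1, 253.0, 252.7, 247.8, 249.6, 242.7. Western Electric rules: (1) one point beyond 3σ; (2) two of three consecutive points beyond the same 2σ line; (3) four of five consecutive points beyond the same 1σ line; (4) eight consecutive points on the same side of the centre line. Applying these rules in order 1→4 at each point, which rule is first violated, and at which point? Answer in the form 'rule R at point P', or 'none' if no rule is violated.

Zone of each point (C = within 1σ̂, B = 1σ̂–2σ̂, A = 2σ̂–3σ̂, * = beyond 3σ̂; sign = side of CL): 1:+C, 2:+B, 3:+C, 4:-C, 5:-C, 6:-C, 7:+C, 8:+C, 9:+C, 10:-B, 11:-C, 12:-*
Rule 1 (one point beyond the 3σ limits) is satisfied at point 12.

rule 1 at point 12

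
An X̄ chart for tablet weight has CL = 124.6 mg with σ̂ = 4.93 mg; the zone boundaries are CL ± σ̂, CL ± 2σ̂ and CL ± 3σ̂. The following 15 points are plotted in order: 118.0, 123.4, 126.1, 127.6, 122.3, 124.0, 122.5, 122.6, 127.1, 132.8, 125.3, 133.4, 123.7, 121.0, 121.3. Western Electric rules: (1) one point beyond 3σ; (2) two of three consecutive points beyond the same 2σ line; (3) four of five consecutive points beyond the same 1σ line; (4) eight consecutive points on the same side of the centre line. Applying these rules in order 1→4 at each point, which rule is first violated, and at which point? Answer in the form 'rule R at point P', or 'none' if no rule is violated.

Zone of each point (C = within 1σ̂, B = 1σ̂–2σ̂, A = 2σ̂–3σ̂, * = beyond 3σ̂; sign = side of CL): 1:-B, 2:-C, 3:+C, 4:+C, 5:-C, 6:-C, 7:-C, 8:-C, 9:+C, 10:+B, 11:+C, 12:+B, 13:-C, 14:-C, 15:-C
No rule fires across all 15 points.

none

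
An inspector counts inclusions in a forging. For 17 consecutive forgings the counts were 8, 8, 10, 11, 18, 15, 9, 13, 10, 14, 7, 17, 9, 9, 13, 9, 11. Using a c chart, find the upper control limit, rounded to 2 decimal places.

21.29

c̄ = (8 + 8 + 10 + 11 + 18 + 15 + 9 + 13 + 10 + 14 + 7 + 17 + 9 + 9 + 13 + 9 + 11) / 17 = 191 / 17 = 11.2353
UCL = c̄ + 3√c̄ = 11.2353 + 3 × √11.2353 = 11.2353 + 3 × 3.3519 = 21.2910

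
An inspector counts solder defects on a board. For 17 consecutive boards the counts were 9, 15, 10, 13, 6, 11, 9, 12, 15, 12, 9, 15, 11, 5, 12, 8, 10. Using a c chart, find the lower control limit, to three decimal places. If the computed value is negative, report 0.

c̄ = (9 + 15 + 10 + 13 + 6 + 11 + 9 + 12 + 15 + 12 + 9 + 15 + 11 + 5 + 12 + 8 + 10) / 17 = 182 / 17 = 10.7059
LCL = c̄ − 3√c̄ = 10.7059 − 3 × 3.2720 = 0.8899

0.890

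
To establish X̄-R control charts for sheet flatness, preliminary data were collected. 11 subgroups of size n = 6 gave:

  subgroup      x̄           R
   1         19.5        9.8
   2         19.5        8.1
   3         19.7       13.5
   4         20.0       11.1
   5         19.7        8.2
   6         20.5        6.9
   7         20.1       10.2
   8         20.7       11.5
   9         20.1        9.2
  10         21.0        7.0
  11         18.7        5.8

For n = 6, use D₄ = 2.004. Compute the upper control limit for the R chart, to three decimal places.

18.455

R̄ = (9.8 + 8.1 + 13.5 + 11.1 + 8.2 + 6.9 + 10.2 + 11.5 + 9.2 + 7.0 + 5.8) / 11 = 101.3000 / 11 = 9.2091
UCL_R = D₄·R̄ = 2.004 × 9.2091 = 18.4550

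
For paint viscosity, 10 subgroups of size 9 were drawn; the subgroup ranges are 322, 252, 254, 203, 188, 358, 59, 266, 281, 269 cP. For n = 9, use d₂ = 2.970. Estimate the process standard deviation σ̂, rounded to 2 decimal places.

R̄ = (322 + 252 + 254 + 203 + 188 + 358 + 59 + 266 + 281 + 269) / 10 = 245.2000
σ̂ = R̄ / d₂ = 245.2000 / 2.970 = 82.5589

82.56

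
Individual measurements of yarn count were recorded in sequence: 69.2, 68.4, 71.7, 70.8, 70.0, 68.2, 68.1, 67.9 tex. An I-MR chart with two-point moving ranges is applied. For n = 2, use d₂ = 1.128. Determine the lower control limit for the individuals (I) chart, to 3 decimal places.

66.286

X̄ = (69.2 + 68.4 + 71.7 + 70.8 + 70.0 + 68.2 + 68.1 + 67.9) / 8 = 69.2875
Moving ranges: 0.8, 3.3, 0.9, 0.8, 1.8, 0.1, 0.2; M̄R̄ = 7.9000 / 7 = 1.1286
LCL = X̄ − 3·M̄R̄/d₂ = 69.2875 − 3 × 1.1286 / 1.128 = 66.2860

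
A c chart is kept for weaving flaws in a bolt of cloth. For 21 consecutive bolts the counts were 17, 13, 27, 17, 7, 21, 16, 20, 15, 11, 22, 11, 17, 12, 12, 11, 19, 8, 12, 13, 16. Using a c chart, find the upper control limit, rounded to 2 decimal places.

26.75

c̄ = (17 + 13 + 27 + 17 + 7 + 21 + 16 + 20 + 15 + 11 + 22 + 11 + 17 + 12 + 12 + 11 + 19 + 8 + 12 + 13 + 16) / 21 = 317 / 21 = 15.0952
UCL = c̄ + 3√c̄ = 15.0952 + 3 × √15.0952 = 15.0952 + 3 × 3.8853 = 26.7510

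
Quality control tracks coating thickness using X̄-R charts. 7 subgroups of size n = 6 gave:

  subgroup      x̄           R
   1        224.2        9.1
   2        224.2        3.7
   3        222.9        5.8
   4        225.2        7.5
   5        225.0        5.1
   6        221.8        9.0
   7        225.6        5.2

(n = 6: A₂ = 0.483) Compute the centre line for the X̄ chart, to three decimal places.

224.129

X̄̄ = (224.2 + 224.2 + 222.9 + 225.2 + 225.0 + 221.8 + 225.6) / 7 = 1568.9000 / 7 = 224.1286
CL = X̄̄ = 224.1286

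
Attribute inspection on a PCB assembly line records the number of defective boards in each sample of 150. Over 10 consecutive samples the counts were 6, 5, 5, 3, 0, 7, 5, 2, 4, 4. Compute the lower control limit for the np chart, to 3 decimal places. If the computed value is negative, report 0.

0.000

p̄ = Σdᵢ / (k·n) = 41 / (10 × 150) = 0.02733
LCL = np̄ − 3·√(np̄(1−p̄)) = 4.1000 − 3 × 1.9970 = -1.8909 → 0 (negative, so LCL = 0)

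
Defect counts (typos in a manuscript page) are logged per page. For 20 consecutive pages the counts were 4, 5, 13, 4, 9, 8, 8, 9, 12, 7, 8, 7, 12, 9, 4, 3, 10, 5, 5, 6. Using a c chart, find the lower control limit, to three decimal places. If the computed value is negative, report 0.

c̄ = (4 + 5 + 13 + 4 + 9 + 8 + 8 + 9 + 12 + 7 + 8 + 7 + 12 + 9 + 4 + 3 + 10 + 5 + 5 + 6) / 20 = 148 / 20 = 7.4000
LCL = c̄ − 3√c̄ = 7.4000 − 3 × 2.7203 = -0.7609 → 0 (cannot be negative)

0.000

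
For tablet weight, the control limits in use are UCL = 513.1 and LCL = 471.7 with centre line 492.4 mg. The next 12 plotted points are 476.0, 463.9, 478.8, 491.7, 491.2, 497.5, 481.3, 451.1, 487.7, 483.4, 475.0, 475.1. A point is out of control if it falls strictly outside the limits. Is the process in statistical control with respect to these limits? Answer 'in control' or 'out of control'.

Compare each point to [471.7, 513.1]: sample 2 = 463.9 < LCL; sample 8 = 451.1 < LCL.

out of control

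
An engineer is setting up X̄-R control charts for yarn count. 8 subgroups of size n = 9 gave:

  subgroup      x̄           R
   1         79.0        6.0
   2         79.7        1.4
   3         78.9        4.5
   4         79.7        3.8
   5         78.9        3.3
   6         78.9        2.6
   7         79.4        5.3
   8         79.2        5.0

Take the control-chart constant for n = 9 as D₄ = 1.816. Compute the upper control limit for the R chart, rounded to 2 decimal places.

7.24

R̄ = (6.0 + 1.4 + 4.5 + 3.8 + 3.3 + 2.6 + 5.3 + 5.0) / 8 = 31.9000 / 8 = 3.9875
UCL_R = D₄·R̄ = 1.816 × 3.9875 = 7.2413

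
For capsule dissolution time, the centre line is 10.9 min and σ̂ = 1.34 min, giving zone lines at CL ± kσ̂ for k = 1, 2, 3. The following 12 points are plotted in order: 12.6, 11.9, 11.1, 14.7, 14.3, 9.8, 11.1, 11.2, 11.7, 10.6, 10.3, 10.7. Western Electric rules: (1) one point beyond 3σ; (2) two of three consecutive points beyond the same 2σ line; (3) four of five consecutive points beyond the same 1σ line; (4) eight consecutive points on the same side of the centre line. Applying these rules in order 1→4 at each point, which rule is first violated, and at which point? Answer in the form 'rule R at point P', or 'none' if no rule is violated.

Zone of each point (C = within 1σ̂, B = 1σ̂–2σ̂, A = 2σ̂–3σ̂, * = beyond 3σ̂; sign = side of CL): 1:+B, 2:+C, 3:+C, 4:+A, 5:+A, 6:-C, 7:+C, 8:+C, 9:+C, 10:-C, 11:-C, 12:-C
Rule 2 (two of three consecutive points beyond the same 2σ limit) is satisfied at point 5.

rule 2 at point 5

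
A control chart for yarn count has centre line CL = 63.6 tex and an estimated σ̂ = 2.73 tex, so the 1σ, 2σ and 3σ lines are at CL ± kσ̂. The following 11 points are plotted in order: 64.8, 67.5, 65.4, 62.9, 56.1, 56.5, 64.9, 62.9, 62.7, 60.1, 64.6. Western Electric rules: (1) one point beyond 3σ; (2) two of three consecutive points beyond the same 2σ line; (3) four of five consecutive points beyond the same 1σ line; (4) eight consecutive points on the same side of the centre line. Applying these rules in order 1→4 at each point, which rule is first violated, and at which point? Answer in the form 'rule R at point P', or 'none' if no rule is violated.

rule 2 at point 6

Zone of each point (C = within 1σ̂, B = 1σ̂–2σ̂, A = 2σ̂–3σ̂, * = beyond 3σ̂; sign = side of CL): 1:+C, 2:+B, 3:+C, 4:-C, 5:-A, 6:-A, 7:+C, 8:-C, 9:-C, 10:-B, 11:+C
Rule 2 (two of three consecutive points beyond the same 2σ limit) is satisfied at point 6.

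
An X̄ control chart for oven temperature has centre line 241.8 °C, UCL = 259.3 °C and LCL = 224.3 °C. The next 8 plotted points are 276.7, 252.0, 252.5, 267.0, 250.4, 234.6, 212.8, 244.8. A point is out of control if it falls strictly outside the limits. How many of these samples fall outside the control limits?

3

Compare each point to [224.3, 259.3]: sample 1 = 276.7 > UCL; sample 4 = 267.0 > UCL; sample 7 = 212.8 < LCL.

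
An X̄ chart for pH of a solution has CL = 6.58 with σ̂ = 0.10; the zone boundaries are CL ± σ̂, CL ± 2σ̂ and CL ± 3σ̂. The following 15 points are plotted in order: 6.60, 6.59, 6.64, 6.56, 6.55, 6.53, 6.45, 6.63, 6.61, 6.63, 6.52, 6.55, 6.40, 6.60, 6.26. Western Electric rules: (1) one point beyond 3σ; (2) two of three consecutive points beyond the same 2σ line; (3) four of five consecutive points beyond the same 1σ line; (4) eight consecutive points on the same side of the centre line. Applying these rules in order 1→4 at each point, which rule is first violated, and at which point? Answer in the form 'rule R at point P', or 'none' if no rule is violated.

Zone of each point (C = within 1σ̂, B = 1σ̂–2σ̂, A = 2σ̂–3σ̂, * = beyond 3σ̂; sign = side of CL): 1:+C, 2:+C, 3:+C, 4:-C, 5:-C, 6:-C, 7:-B, 8:+C, 9:+C, 10:+C, 11:-C, 12:-C, 13:-B, 14:+C, 15:-*
Rule 1 (one point beyond the 3σ limits) is satisfied at point 15.

rule 1 at point 15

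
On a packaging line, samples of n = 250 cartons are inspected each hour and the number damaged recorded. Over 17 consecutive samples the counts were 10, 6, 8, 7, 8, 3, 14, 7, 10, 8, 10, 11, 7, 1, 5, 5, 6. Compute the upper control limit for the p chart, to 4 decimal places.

p̄ = Σdᵢ / (k·n) = 126 / (17 × 250) = 0.02965
UCL = p̄ + 3·√(p̄(1−p̄)/n) = 0.02965 + 3 × √(0.02965×0.97035/250) = 0.02965 + 3 × 0.01073 = 0.06183

0.0618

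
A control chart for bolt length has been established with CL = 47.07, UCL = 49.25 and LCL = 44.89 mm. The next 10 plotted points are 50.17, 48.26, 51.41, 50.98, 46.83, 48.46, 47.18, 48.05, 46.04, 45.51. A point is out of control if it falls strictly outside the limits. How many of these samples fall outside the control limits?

Compare each point to [44.89, 49.25]: sample 1 = 50.17 > UCL; sample 3 = 51.41 > UCL; sample 4 = 50.98 > UCL.

3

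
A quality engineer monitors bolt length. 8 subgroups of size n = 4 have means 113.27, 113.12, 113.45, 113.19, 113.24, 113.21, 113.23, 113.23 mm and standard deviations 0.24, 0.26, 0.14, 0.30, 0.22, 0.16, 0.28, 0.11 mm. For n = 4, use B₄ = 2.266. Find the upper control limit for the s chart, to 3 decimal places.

0.484

s̄ = (0.24 + 0.26 + 0.14 + 0.30 + 0.22 + 0.16 + 0.28 + 0.11) / 8 = 0.2137
UCL_s = B₄·s̄ = 2.266 × 0.2137 = 0.4844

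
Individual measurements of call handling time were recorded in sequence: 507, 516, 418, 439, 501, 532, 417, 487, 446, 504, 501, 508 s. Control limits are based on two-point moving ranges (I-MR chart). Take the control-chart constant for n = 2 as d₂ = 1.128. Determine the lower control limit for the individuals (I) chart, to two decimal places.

356.82

X̄ = (507 + 516 + 418 + 439 + 501 + 532 + 417 + 487 + 446 + 504 + 501 + 508) / 12 = 481.3333
Moving ranges: 9, 98, 21, 62, 31, 115, 70, 41, 58, 3, 7; M̄R̄ = 515.0000 / 11 = 46.8182
LCL = X̄ − 3·M̄R̄/d₂ = 481.3333 − 3 × 46.8182 / 1.128 = 356.8169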